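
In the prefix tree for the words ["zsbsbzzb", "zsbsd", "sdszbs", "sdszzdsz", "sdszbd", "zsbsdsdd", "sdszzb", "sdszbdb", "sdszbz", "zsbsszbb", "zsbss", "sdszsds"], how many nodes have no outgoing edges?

A leaf is a node with no children — equivalently, the end of a word that is not a proper prefix of any other stored word.
Those words: "sdszbdb", "sdszbs", "sdszbz", "sdszsds", "sdszzb", "sdszzdsz", "zsbsbzzb", "zsbsdsdd", "zsbsszbb"
Leaf count: 9

9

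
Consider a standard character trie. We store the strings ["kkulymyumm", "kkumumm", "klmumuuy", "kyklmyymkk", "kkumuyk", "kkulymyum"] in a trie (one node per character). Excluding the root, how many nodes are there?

32

Trace insertions, counting only characters that open a new branch:
  "kkulymyumm" → 10 new (k, k, u, l, y, m, y, u, m, m)
  "kkumumm" → prefix "kku" already present; 4 new (m, u, m, m)
  "klmumuuy" → prefix "k" already present; 7 new (l, m, u, m, u, u, y)
  "kyklmyymkk" → prefix "k" already present; 9 new (y, k, l, m, y, y, m, k, k)
  "kkumuyk" → prefix "kkumu" already present; 2 new (y, k)
  "kkulymyum" → prefix "kkulymyum" already present; 0 new (none)
Total nodes = 10 + 4 + 7 + 9 + 2 + 0 = 32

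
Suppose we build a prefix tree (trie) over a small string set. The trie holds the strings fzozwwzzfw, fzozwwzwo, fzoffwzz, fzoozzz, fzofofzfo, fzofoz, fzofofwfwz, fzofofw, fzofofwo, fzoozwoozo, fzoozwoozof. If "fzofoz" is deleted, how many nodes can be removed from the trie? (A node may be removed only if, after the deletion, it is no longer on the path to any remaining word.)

1

Walk "fzofoz" from the leaf back toward the root, removing each node that no remaining word uses.
The suffix "z" (1 node) is used only by "fzofoz"; the node for "fzofo" still has the child "f", so pruning stops there.
Nodes removed: 1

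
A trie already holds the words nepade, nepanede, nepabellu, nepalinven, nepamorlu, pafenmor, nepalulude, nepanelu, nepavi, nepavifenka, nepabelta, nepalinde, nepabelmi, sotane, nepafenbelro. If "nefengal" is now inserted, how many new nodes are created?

6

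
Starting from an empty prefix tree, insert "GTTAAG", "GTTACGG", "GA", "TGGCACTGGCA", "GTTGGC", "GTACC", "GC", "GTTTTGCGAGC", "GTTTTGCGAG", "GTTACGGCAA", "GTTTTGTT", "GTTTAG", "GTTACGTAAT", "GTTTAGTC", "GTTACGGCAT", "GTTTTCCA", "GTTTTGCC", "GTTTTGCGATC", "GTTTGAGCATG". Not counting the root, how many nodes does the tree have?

Count nodes per top-level branch (shared prefixes stored once):
  'G'-branch (GA, GC, GTACC, GTTAAG, GTTACGG, GTTACGGCAA, GTTACGGCAT, GTTACGTAAT, GTTGGC, GTTTAG, GTTTAGTC, GTTTGAGCATG, GTTTTCCA, GTTTTGCC, GTTTTGCGAG, GTTTTGCGAGC, GTTTTGCGATC, GTTTTGTT): 52 nodes
  'T'-branch (TGGCACTGGCA): 11 nodes
Sum: 63

63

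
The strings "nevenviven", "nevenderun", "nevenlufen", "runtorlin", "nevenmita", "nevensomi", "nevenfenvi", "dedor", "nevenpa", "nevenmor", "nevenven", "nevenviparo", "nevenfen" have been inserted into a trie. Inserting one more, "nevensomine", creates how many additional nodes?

"nevensomi" is already a path in the trie; the remaining "ne" must be added.
Each of the 2 remaining characters creates one node.

2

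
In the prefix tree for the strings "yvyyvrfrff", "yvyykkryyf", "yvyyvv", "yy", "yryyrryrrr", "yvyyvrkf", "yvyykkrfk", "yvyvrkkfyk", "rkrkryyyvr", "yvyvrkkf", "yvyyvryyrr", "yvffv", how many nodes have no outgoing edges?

11

Leaves are exactly the stored words that no other stored word extends.
Those words: "rkrkryyyvr", "yryyrryrrr", "yvffv", "yvyvrkkfyk", "yvyykkrfk", "yvyykkryyf", "yvyyvrfrff", "yvyyvrkf", "yvyyvryyrr", "yvyyvv", "yy"
Leaf count: 11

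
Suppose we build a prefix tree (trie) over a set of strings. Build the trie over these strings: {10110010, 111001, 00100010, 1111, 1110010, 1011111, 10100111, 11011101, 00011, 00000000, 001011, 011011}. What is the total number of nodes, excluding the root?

Insert word by word; a character creates a node only if that edge doesn't already exist:
  "10110010" → 8 new (1, 0, 1, 1, 0, 0, 1, 0)
  "111001" → prefix "1" already present; 5 new (1, 1, 0, 0, 1)
  "00100010" → 8 new (0, 0, 1, 0, 0, 0, 1, 0)
  "1111" → prefix "111" already present; 1 new (1)
  "1110010" → prefix "111001" already present; 1 new (0)
  "1011111" → prefix "1011" already present; 3 new (1, 1, 1)
  "10100111" → prefix "101" already present; 5 new (0, 0, 1, 1, 1)
  "11011101" → prefix "11" already present; 6 new (0, 1, 1, 1, 0, 1)
  "00011" → prefix "00" already present; 3 new (0, 1, 1)
  "00000000" → prefix "000" already present; 5 new (0, 0, 0, 0, 0)
  "001011" → prefix "0010" already present; 2 new (1, 1)
  "011011" → prefix "0" already present; 5 new (1, 1, 0, 1, 1)
Total nodes = 8 + 5 + 8 + 1 + 1 + 3 + 5 + 6 + 3 + 5 + 2 + 5 = 52

52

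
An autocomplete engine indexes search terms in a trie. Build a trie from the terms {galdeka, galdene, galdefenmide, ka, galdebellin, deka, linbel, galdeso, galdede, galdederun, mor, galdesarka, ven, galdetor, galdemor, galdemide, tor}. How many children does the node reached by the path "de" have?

1

Walk "de" from the root, arriving at one node.
Characters that immediately follow "de" among the stored strings: {k}.
That node has 1 child edge.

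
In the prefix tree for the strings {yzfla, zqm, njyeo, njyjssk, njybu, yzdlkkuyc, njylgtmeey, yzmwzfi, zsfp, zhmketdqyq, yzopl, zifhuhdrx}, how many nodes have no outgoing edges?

Leaves are exactly the stored words that no other stored word extends.
Those words: "njybu", "njyeo", "njyjssk", "njylgtmeey", "yzdlkkuyc", "yzfla", "yzmwzfi", "yzopl", "zhmketdqyq", "zifhuhdrx", "zqm", "zsfp"
Leaf count: 12

12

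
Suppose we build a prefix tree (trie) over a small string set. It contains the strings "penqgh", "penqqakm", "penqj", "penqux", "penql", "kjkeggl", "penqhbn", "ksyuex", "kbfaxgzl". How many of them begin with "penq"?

6

Walk to "penq"; the words in its subtree are exactly those with that prefix.
Words under "penq": penqgh, penqhbn, penqj, penql, penqqakm, penqux
Count: 6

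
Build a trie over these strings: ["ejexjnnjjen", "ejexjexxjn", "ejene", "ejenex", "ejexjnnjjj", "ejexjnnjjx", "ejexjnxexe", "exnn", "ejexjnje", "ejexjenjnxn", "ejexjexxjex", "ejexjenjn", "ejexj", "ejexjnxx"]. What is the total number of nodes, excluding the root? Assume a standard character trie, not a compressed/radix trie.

Trie structure (* marks end of a word):
(root)
└─ e
   ├─ j
   │  └─ e
   │     ├─ n
   │     │  └─ e *
   │     │     └─ x *
   │     └─ x
   │        └─ j *
   │           ├─ e
   │           │  ├─ n
   │           │  │  └─ j
   │           │  │     └─ n *
   │           │  │        └─ x
   │           │  │           └─ n *
   │           │  └─ x
   │           │     └─ x
   │           │        └─ j
   │           │           ├─ e
   │           │           │  └─ x *
   │           │           └─ n *
   │           └─ n
   │              ├─ j
   │              │  └─ e *
   │              ├─ n
   │              │  └─ j
   │              │     └─ j
   │              │        ├─ e
   │              │        │  └─ n *
   │              │        ├─ j *
   │              │        └─ x *
   │              └─ x
   │                 ├─ e
   │                 │  └─ x
   │                 │     └─ e *
   │                 └─ x *
   └─ x
      └─ n
         └─ n *
Counting every labelled node above: 38.

38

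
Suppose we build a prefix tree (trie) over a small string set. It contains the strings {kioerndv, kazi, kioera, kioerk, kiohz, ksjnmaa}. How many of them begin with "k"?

6

Walk to "k"; the words in its subtree are exactly those with that prefix.
Words under "k": kazi, kioera, kioerk, kioerndv, kiohz, ksjnmaa
Count: 6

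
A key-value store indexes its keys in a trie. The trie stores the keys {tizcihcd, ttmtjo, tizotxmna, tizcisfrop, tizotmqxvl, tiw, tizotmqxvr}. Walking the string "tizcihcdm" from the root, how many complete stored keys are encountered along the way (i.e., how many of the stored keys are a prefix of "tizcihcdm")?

Walk "tizcihcdm" from the root; an end-of-word marker is hit whenever a stored word is a prefix of "tizcihcdm".
Prefixes of the query that are stored words: "tizcihcd"
Count: 1

1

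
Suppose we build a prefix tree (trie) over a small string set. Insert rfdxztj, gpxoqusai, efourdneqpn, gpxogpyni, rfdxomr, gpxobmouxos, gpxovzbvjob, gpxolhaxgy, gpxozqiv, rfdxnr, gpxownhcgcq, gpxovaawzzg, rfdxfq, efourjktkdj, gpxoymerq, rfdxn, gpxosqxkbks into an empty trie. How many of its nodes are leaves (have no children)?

A leaf is a node with no children — equivalently, the end of a word that is not a proper prefix of any other stored word.
Those words: "efourdneqpn", "efourjktkdj", "gpxobmouxos", "gpxogpyni", "gpxolhaxgy", "gpxoqusai", "gpxosqxkbks", "gpxovaawzzg", "gpxovzbvjob", "gpxownhcgcq", "gpxoymerq", "gpxozqiv", "rfdxfq", "rfdxnr", "rfdxomr", "rfdxztj"
Leaf count: 16

16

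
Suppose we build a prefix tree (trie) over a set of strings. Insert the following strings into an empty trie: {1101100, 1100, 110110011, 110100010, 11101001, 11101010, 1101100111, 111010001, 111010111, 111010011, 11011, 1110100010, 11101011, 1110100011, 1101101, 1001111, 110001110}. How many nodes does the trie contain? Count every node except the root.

43

Count nodes per top-level branch (shared prefixes stored once):
  '1'-branch (1001111, 1100, 110001110, 110100010, 11011, 1101100, 110110011, 1101100111, 1101101, 111010001, 1110100010, 1110100011, 11101001, 111010011, 11101010, 11101011, 111010111): 43 nodes
Sum: 43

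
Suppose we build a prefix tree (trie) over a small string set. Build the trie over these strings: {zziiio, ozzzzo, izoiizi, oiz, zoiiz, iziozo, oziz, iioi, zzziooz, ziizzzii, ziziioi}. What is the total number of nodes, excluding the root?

Count nodes per top-level branch (shared prefixes stored once):
  'i'-branch (iioi, iziozo, izoiizi): 14 nodes
  'o'-branch (oiz, oziz, ozzzzo): 10 nodes
  'z'-branch (ziizzzii, ziziioi, zoiiz, zziiio, zzziooz): 27 nodes
Sum: 51

51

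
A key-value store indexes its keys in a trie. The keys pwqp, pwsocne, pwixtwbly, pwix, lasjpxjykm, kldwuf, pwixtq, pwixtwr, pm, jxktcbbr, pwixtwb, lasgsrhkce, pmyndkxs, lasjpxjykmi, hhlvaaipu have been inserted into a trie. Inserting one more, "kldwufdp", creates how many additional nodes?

2

The longest prefix of "kldwufdp" already in the trie is "kldwuf" (length 6).
Each of the 2 remaining characters creates one node.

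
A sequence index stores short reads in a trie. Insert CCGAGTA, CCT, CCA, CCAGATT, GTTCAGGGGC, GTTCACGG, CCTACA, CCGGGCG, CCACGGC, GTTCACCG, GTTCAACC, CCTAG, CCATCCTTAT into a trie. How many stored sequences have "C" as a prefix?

9

Filter for entries beginning with "C":
Matches: "CCA", "CCACGGC", "CCAGATT", "CCATCCTTAT", "CCGAGTA", "CCGGGCG", "CCT", "CCTACA", "CCTAG"
Count: 9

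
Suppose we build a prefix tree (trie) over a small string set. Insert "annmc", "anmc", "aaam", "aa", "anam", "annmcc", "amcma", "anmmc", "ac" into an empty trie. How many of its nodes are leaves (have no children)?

7

Leaves are exactly the stored words that no other stored word extends.
Those words: "aaam", "ac", "amcma", "anam", "anmc", "anmmc", "annmcc"
Leaf count: 7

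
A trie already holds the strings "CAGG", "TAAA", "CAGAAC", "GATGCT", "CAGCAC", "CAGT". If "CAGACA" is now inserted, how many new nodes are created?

2

The longest prefix of "CAGACA" already in the trie is "CAGA" (length 4).
New nodes needed: |"CAGACA"| − 4 = 6 − 4 = 2.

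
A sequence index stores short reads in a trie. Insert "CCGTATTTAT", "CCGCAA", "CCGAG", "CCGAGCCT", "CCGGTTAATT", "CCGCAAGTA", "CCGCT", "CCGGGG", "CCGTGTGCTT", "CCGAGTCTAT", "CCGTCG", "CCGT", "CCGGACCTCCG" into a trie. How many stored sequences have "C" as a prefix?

Filter for entries beginning with "C":
Words under "C": CCGAG, CCGAGCCT, CCGAGTCTAT, CCGCAA, CCGCAAGTA, CCGCT, CCGGACCTCCG, CCGGGG, CCGGTTAATT, CCGT, CCGTATTTAT, CCGTCG, CCGTGTGCTT
Count: 13

13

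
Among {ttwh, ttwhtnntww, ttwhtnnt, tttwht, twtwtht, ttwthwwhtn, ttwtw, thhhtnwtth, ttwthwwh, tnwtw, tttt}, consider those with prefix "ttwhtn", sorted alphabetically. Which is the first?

ttwhtnnt

Words with prefix "ttwhtn", in lexicographic order: "ttwhtnnt", "ttwhtnntww"
The 1st is ttwhtnnt.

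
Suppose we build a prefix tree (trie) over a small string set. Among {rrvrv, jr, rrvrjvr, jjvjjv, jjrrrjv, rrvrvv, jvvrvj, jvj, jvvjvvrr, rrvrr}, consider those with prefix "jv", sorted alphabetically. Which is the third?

jvvrvj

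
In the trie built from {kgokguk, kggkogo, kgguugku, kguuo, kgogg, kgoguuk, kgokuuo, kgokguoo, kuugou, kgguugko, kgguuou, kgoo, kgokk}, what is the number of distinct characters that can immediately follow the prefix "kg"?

Walk "kg" from the root, arriving at one node.
Characters that immediately follow "kg" among the stored strings: {g, o, u}.
That node has 3 child edges.

3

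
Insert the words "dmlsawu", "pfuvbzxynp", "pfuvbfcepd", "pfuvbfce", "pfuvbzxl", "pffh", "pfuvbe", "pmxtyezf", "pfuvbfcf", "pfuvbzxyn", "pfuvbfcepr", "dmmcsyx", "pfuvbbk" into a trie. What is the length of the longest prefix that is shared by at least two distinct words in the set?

9

Equivalently: take the maximum, over all pairs, of their longest common prefix length.
"pfuvbfcepd" and "pfuvbfcepr" agree on "pfuvbfcep" (9 characters) before diverging; nothing deeper is shared.
Longest shared-prefix length: 9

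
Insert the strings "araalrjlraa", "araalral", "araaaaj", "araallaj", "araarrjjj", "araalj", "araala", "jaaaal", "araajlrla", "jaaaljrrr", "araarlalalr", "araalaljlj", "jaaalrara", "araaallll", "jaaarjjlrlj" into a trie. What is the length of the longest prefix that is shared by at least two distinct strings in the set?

6

The deepest shared node is where two words last agree before diverging.
e.g. "araala" and "araalaljlj" share the prefix "araala" of length 6; no pair shares a longer one.
Longest shared-prefix length: 6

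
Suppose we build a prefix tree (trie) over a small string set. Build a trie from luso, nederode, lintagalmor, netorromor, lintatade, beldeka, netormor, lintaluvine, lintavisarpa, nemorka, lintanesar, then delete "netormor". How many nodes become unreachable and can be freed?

After clearing the end-marker at "netormor", prune upward until reaching a node still needed by another word.
The suffix "mor" (3 nodes) is used only by "netormor"; the node for "netor" still has the child "r", so pruning stops there.
Nodes removed: 3

3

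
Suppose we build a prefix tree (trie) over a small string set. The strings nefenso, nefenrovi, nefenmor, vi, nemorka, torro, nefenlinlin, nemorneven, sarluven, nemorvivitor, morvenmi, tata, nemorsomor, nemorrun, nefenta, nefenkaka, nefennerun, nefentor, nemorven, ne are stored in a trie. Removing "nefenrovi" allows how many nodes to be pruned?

4

After clearing the end-marker at "nefenrovi", prune upward until reaching a node still needed by another word.
The suffix "rovi" (4 nodes) is used only by "nefenrovi"; the node for "nefen" still has the child "s", so pruning stops there.
Nodes removed: 4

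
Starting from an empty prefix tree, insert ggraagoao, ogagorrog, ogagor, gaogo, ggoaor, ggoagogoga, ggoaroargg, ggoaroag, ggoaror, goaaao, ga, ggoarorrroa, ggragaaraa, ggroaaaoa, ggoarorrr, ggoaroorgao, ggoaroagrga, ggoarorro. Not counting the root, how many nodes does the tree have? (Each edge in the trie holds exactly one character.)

Trace insertions, counting only characters that open a new branch:
  "ggraagoao" → 9 new (g, g, r, a, a, g, o, a, o)
  "ogagorrog" → 9 new (o, g, a, g, o, r, r, o, g)
  "ogagor" → prefix "ogagor" already present; 0 new (none)
  "gaogo" → prefix "g" already present; 4 new (a, o, g, o)
  "ggoaor" → prefix "gg" already present; 4 new (o, a, o, r)
  "ggoagogoga" → prefix "ggoa" already present; 6 new (g, o, g, o, g, a)
  "ggoaroargg" → prefix "ggoa" already present; 6 new (r, o, a, r, g, g)
  "ggoaroag" → prefix "ggoaroa" already present; 1 new (g)
  "ggoaror" → prefix "ggoaro" already present; 1 new (r)
  "goaaao" → prefix "g" already present; 5 new (o, a, a, a, o)
  "ga" → prefix "ga" already present; 0 new (none)
  "ggoarorrroa" → prefix "ggoaror" already present; 4 new (r, r, o, a)
  "ggragaaraa" → prefix "ggra" already present; 6 new (g, a, a, r, a, a)
  "ggroaaaoa" → prefix "ggr" already present; 6 new (o, a, a, a, o, a)
  "ggoarorrr" → prefix "ggoarorrr" already present; 0 new (none)
  "ggoaroorgao" → prefix "ggoaro" already present; 5 new (o, r, g, a, o)
  "ggoaroagrga" → prefix "ggoaroag" already present; 3 new (r, g, a)
  "ggoarorro" → prefix "ggoarorr" already present; 1 new (o)
Total nodes = 9 + 9 + 0 + 4 + 4 + 6 + 6 + 1 + 1 + 5 + 0 + 4 + 6 + 6 + 0 + 5 + 3 + 1 = 70

70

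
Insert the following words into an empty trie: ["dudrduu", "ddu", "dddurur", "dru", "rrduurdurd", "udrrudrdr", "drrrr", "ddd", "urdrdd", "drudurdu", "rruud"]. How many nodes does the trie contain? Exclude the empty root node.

Count nodes per top-level branch (shared prefixes stored once):
  'd'-branch (ddd, dddurur, ddu, drrrr, dru, drudurdu, dudrduu): 24 nodes
  'r'-branch (rrduurdurd, rruud): 13 nodes
  'u'-branch (udrrudrdr, urdrdd): 14 nodes
Sum: 51

51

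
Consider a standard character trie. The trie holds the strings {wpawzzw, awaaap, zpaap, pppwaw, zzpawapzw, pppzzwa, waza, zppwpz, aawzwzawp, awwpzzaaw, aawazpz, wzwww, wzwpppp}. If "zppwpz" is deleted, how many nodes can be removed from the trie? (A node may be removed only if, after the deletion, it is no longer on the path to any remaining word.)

4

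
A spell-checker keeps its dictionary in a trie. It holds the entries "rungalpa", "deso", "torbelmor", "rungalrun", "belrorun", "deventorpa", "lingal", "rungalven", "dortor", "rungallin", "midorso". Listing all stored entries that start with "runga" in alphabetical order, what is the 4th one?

rungalven

DFS of the "runga" subtree visits, in order: "rungallin", "rungalpa", "rungalrun", "rungalven"
Position 4: rungalven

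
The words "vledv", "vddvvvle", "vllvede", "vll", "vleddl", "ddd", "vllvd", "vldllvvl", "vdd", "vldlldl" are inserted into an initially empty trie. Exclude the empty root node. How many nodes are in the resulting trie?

Count nodes per top-level branch (shared prefixes stored once):
  'd'-branch (ddd): 3 nodes
  'v'-branch (vdd, vddvvvle, vldlldl, vldllvvl, vleddl, vledv, vll, vllvd, vllvede): 28 nodes
Sum: 31

31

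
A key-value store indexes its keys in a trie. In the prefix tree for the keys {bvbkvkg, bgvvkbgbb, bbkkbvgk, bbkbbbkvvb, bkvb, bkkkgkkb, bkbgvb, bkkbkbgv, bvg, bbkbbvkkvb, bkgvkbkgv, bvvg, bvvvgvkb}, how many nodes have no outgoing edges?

13

A leaf is a node with no children — equivalently, the end of a word that is not a proper prefix of any other stored word.
Those words: "bbkbbbkvvb", "bbkbbvkkvb", "bbkkbvgk", "bgvvkbgbb", "bkbgvb", "bkgvkbkgv", "bkkbkbgv", "bkkkgkkb", "bkvb", "bvbkvkg", "bvg", "bvvg", "bvvvgvkb"
Leaf count: 13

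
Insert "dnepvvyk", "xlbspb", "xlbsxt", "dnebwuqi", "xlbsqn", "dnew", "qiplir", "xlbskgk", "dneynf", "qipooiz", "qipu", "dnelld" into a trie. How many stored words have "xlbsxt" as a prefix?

Traverse to the node for "xlbsxt", then collect every word in that subtree.
Matches: "xlbsxt"
Count: 1

1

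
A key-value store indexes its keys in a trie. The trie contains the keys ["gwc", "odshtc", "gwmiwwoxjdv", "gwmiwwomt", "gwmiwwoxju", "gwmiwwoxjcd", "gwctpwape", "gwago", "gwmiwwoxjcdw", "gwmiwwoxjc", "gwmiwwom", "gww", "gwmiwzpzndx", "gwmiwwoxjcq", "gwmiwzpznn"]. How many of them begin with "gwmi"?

Filter for entries beginning with "gwmi":
Matches: "gwmiwwom", "gwmiwwomt", "gwmiwwoxjc", "gwmiwwoxjcd", "gwmiwwoxjcdw", "gwmiwwoxjcq", "gwmiwwoxjdv", "gwmiwwoxju", "gwmiwzpzndx", "gwmiwzpznn"
Count: 10

10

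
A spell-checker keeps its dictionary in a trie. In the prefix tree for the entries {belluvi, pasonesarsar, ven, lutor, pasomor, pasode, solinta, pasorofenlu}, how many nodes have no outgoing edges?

Leaves are exactly the stored words that no other stored word extends.
Those words: "belluvi", "lutor", "pasode", "pasomor", "pasonesarsar", "pasorofenlu", "solinta", "ven"
Leaf count: 8

8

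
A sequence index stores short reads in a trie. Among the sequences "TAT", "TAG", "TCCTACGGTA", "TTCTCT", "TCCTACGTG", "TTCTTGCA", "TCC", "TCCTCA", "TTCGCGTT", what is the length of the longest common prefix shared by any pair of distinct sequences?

7

Equivalently: take the maximum, over all pairs, of their longest common prefix length.
"TCCTACGGTA" and "TCCTACGTG" agree on "TCCTACG" (7 characters) before diverging; nothing deeper is shared.
Longest shared-prefix length: 7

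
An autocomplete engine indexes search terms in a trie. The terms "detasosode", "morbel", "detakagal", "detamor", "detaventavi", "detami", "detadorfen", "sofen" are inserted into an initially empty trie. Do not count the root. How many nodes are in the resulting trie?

43

Count nodes per top-level branch (shared prefixes stored once):
  'd'-branch (detadorfen, detakagal, detami, detamor, detasosode, detaventavi): 32 nodes
  'm'-branch (morbel): 6 nodes
  's'-branch (sofen): 5 nodes
Sum: 43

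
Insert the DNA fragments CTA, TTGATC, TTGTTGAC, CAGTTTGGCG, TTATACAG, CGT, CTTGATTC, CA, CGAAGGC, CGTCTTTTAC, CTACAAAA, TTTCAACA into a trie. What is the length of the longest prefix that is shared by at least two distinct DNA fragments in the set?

3

Equivalently: take the maximum, over all pairs, of their longest common prefix length.
e.g. "CGT" and "CGTCTTTTAC" share the prefix "CGT" of length 3; no pair shares a longer one.
Longest shared-prefix length: 3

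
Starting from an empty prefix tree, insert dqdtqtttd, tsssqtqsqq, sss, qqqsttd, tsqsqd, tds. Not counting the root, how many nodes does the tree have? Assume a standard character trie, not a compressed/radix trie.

35

Trie structure (* marks end of a word):
(root)
├─ d
│  └─ q
│     └─ d
│        └─ t
│           └─ q
│              └─ t
│                 └─ t
│                    └─ t
│                       └─ d *
├─ q
│  └─ q
│     └─ q
│        └─ s
│           └─ t
│              └─ t
│                 └─ d *
├─ s
│  └─ s
│     └─ s *
└─ t
   ├─ d
   │  └─ s *
   └─ s
      ├─ q
      │  └─ s
      │     └─ q
      │        └─ d *
      └─ s
         └─ s
            └─ q
               └─ t
                  └─ q
                     └─ s
                        └─ q
                           └─ q *
Counting every labelled node above: 35.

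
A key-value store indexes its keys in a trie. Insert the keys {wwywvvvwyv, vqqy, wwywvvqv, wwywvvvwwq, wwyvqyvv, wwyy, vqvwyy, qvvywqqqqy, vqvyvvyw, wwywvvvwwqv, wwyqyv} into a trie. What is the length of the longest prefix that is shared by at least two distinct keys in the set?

10

Look for the deepest trie node that still has at least two words in its subtree.
"wwywvvvwwq" and "wwywvvvwwqv" agree on "wwywvvvwwq" (10 characters) before diverging; nothing deeper is shared.
Longest shared-prefix length: 10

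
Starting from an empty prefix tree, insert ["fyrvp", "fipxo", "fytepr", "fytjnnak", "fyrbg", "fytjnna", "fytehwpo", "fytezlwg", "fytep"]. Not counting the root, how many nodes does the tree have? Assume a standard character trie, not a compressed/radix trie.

28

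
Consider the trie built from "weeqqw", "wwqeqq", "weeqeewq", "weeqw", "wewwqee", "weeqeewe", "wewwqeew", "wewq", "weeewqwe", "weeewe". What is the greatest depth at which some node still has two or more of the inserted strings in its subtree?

Equivalently: take the maximum, over all pairs, of their longest common prefix length.
e.g. "weeqeewe" and "weeqeewq" share the prefix "weeqeew" of length 7; no pair shares a longer one.
Longest shared-prefix length: 7

7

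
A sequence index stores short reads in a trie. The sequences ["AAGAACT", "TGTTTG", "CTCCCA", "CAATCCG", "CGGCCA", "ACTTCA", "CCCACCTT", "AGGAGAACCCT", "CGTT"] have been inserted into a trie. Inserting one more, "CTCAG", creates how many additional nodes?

2

"CTC" is already a path in the trie; the remaining "AG" must be added.
New nodes needed: |"CTCAG"| − 3 = 5 − 3 = 2.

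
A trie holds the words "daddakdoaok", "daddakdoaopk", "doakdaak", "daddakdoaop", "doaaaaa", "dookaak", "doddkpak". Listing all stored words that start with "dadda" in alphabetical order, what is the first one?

Filter for "dadda…" and sort: "daddakdoaok", "daddakdoaop", "daddakdoaopk"
The 1st is daddakdoaok.

daddakdoaok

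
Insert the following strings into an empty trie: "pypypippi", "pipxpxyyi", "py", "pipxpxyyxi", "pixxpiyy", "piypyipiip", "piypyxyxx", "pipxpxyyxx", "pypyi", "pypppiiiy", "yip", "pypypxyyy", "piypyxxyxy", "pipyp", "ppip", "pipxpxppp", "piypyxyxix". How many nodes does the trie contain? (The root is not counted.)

Trace insertions, counting only characters that open a new branch:
  "pypypippi" → 9 new (p, y, p, y, p, i, p, p, i)
  "pipxpxyyi" → prefix "p" already present; 8 new (i, p, x, p, x, y, y, i)
  "py" → prefix "py" already present; 0 new (none)
  "pipxpxyyxi" → prefix "pipxpxyy" already present; 2 new (x, i)
  "pixxpiyy" → prefix "pi" already present; 6 new (x, x, p, i, y, y)
  "piypyipiip" → prefix "pi" already present; 8 new (y, p, y, i, p, i, i, p)
  "piypyxyxx" → prefix "piypy" already present; 4 new (x, y, x, x)
  "pipxpxyyxx" → prefix "pipxpxyyx" already present; 1 new (x)
  "pypyi" → prefix "pypy" already present; 1 new (i)
  "pypppiiiy" → prefix "pyp" already present; 6 new (p, p, i, i, i, y)
  "yip" → 3 new (y, i, p)
  "pypypxyyy" → prefix "pypyp" already present; 4 new (x, y, y, y)
  "piypyxxyxy" → prefix "piypyx" already present; 4 new (x, y, x, y)
  "pipyp" → prefix "pip" already present; 2 new (y, p)
  "ppip" → prefix "p" already present; 3 new (p, i, p)
  "pipxpxppp" → prefix "pipxpx" already present; 3 new (p, p, p)
  "piypyxyxix" → prefix "piypyxyx" already present; 2 new (i, x)
Total nodes = 9 + 8 + 0 + 2 + 6 + 8 + 4 + 1 + 1 + 6 + 3 + 4 + 4 + 2 + 3 + 3 + 2 = 66

66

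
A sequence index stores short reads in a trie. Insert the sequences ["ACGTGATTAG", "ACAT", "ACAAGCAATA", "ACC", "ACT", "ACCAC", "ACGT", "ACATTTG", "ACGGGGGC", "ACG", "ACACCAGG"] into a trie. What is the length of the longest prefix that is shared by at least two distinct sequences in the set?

4

Equivalently: take the maximum, over all pairs, of their longest common prefix length.
"ACAT" and "ACATTTG" agree on "ACAT" (4 characters) before diverging; nothing deeper is shared.
Longest shared-prefix length: 4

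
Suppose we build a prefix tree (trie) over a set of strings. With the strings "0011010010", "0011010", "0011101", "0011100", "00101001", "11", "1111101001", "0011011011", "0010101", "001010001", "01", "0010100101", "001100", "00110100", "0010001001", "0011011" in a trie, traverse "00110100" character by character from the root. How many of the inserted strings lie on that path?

2

Walk "00110100" from the root; an end-of-word marker is hit whenever a stored word is a prefix of "00110100".
Prefixes of the query that are stored words: "0011010", "00110100"
Count: 2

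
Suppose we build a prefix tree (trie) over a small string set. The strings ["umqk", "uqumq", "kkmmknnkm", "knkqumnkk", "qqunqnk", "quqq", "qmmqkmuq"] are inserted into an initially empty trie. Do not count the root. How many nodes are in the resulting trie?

42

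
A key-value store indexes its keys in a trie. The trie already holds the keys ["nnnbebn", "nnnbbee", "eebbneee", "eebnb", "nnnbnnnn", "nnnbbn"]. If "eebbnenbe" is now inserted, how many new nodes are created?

The longest prefix of "eebbnenbe" already in the trie is "eebbne" (length 6).
Each of the 3 remaining characters creates one node.

3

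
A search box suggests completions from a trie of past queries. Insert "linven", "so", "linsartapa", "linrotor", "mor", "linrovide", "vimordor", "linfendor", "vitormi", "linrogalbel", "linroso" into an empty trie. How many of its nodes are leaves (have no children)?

11

Leaves are exactly the stored words that no other stored word extends.
Those words: "linfendor", "linrogalbel", "linroso", "linrotor", "linrovide", "linsartapa", "linven", "mor", "so", "vimordor", "vitormi"
Leaf count: 11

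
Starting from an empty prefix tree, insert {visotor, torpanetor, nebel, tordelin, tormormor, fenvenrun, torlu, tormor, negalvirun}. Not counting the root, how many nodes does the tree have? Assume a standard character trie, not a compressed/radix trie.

52

Count nodes per top-level branch (shared prefixes stored once):
  'f'-branch (fenvenrun): 9 nodes
  'n'-branch (nebel, negalvirun): 13 nodes
  't'-branch (tordelin, torlu, tormor, tormormor, torpanetor): 23 nodes
  'v'-branch (visotor): 7 nodes
Sum: 52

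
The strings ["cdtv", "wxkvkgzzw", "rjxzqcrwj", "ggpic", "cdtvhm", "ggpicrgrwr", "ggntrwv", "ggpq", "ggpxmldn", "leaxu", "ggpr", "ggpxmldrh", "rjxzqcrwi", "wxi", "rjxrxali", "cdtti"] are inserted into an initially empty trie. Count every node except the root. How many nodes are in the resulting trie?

Count nodes per top-level branch (shared prefixes stored once):
  'c'-branch (cdtti, cdtv, cdtvhm): 8 nodes
  'g'-branch (ggntrwv, ggpic, ggpicrgrwr, ggpq, ggpr, ggpxmldn, ggpxmldrh): 24 nodes
  'l'-branch (leaxu): 5 nodes
  'r'-branch (rjxrxali, rjxzqcrwi, rjxzqcrwj): 15 nodes
  'w'-branch (wxi, wxkvkgzzw): 10 nodes
Sum: 62

62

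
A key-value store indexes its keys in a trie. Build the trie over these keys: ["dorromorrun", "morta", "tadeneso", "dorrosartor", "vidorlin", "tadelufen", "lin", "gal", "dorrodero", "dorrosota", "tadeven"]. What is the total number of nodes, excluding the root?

59

Trace insertions, counting only characters that open a new branch:
  "dorromorrun" → 11 new (d, o, r, r, o, m, o, r, r, u, n)
  "morta" → 5 new (m, o, r, t, a)
  "tadeneso" → 8 new (t, a, d, e, n, e, s, o)
  "dorrosartor" → prefix "dorro" already present; 6 new (s, a, r, t, o, r)
  "vidorlin" → 8 new (v, i, d, o, r, l, i, n)
  "tadelufen" → prefix "tade" already present; 5 new (l, u, f, e, n)
  "lin" → 3 new (l, i, n)
  "gal" → 3 new (g, a, l)
  "dorrodero" → prefix "dorro" already present; 4 new (d, e, r, o)
  "dorrosota" → prefix "dorros" already present; 3 new (o, t, a)
  "tadeven" → prefix "tade" already present; 3 new (v, e, n)
Total nodes = 11 + 5 + 8 + 6 + 8 + 5 + 3 + 3 + 4 + 3 + 3 = 59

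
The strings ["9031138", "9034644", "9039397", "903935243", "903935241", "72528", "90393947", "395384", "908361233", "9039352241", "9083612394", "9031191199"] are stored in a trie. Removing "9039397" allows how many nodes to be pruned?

After clearing the end-marker at "9039397", prune upward until reaching a node still needed by another word.
The suffix "7" (1 node) is used only by "9039397"; the node for "903939" still has the child "4", so pruning stops there.
Nodes removed: 1

1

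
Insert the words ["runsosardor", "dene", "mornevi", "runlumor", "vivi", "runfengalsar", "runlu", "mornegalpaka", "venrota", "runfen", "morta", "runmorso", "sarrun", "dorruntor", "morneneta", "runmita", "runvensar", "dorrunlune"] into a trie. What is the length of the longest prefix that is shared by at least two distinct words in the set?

The deepest shared node is where two words last agree before diverging.
"dorrunlune" and "dorruntor" agree on "dorrun" (6 characters) before diverging; nothing deeper is shared.
Longest shared-prefix length: 6

6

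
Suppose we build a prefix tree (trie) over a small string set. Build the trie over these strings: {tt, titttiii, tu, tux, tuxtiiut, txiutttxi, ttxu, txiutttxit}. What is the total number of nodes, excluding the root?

Count nodes per top-level branch (shared prefixes stored once):
  't'-branch (titttiii, tt, ttxu, tu, tux, tuxtiiut, txiutttxi, txiutttxit): 27 nodes
Sum: 27

27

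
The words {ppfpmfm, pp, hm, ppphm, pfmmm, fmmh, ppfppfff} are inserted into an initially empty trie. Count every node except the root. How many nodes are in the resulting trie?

24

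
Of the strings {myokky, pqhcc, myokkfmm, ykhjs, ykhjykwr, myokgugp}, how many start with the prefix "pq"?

1

Filter for entries beginning with "pq":
Matches: "pqhcc"
Count: 1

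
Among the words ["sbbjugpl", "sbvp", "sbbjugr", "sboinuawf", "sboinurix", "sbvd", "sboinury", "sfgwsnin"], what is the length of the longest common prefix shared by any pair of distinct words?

7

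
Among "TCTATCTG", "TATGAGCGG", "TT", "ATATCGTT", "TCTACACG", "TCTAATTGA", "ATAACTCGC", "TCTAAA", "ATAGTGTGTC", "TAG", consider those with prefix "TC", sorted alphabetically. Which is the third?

TCTACACG

Words with prefix "TC", in lexicographic order: "TCTAAA", "TCTAATTGA", "TCTACACG", "TCTATCTG"
The 3rd is TCTACACG.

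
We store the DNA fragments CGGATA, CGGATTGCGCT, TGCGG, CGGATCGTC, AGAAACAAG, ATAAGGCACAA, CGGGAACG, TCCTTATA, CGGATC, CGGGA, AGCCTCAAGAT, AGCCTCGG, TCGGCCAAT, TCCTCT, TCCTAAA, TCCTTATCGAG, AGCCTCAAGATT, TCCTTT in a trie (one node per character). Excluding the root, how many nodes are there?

81

Count nodes per top-level branch (shared prefixes stored once):
  'A'-branch (AGAAACAAG, AGCCTCAAGAT, AGCCTCAAGATT, AGCCTCGG, ATAAGGCACAA): 31 nodes
  'C'-branch (CGGATA, CGGATC, CGGATCGTC, CGGATTGCGCT, CGGGA, CGGGAACG): 21 nodes
  'T'-branch (TCCTAAA, TCCTCT, TCCTTATA, TCCTTATCGAG, TCCTTT, TCGGCCAAT, TGCGG): 29 nodes
Sum: 81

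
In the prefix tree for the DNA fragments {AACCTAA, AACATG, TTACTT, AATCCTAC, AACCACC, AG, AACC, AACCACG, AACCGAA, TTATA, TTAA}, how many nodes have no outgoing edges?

10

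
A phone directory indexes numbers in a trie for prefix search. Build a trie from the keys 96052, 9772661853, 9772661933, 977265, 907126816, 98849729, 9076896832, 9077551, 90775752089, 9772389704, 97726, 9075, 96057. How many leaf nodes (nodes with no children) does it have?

A leaf is a node with no children — equivalently, the end of a word that is not a proper prefix of any other stored word.
Those words: "907126816", "9075", "9076896832", "9077551", "90775752089", "96052", "96057", "9772389704", "977265", "9772661853", "9772661933", "98849729"
Leaf count: 12

12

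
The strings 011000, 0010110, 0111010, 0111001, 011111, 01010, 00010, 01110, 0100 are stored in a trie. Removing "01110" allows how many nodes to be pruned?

0

A node on "01110"'s path can go only if nothing else ends at it or branches off below it.
Every node on "01110" is still needed (e.g. by "0111010"), so nothing is freed.
Nodes removed: 0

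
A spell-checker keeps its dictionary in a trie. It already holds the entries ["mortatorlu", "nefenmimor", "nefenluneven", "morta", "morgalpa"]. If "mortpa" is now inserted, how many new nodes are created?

2

"mort" is already a path in the trie; the remaining "pa" must be added.
New nodes needed: |"mortpa"| − 4 = 6 − 4 = 2.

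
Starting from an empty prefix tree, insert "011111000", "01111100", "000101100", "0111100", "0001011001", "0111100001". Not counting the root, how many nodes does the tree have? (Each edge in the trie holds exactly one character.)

23

Trace insertions, counting only characters that open a new branch:
  "011111000" → 9 new (0, 1, 1, 1, 1, 1, 0, 0, 0)
  "01111100" → prefix "01111100" already present; 0 new (none)
  "000101100" → prefix "0" already present; 8 new (0, 0, 1, 0, 1, 1, 0, 0)
  "0111100" → prefix "01111" already present; 2 new (0, 0)
  "0001011001" → prefix "000101100" already present; 1 new (1)
  "0111100001" → prefix "0111100" already present; 3 new (0, 0, 1)
Total nodes = 9 + 0 + 8 + 2 + 1 + 3 = 23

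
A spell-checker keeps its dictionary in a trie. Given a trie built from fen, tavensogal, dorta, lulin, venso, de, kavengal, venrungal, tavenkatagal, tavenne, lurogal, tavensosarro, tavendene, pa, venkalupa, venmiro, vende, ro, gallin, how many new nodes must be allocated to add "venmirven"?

"venmir" is already a path in the trie; the remaining "ven" must be added.
Each of the 3 remaining characters creates one node.

3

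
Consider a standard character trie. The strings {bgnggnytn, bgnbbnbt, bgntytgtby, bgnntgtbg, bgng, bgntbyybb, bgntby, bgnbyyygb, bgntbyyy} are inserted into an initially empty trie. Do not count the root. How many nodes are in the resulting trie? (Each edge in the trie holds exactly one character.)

Count nodes per top-level branch (shared prefixes stored once):
  'b'-branch (bgnbbnbt, bgnbyyygb, bgng, bgnggnytn, bgnntgtbg, bgntby, bgntbyybb, bgntbyyy, bgntytgtby): 38 nodes
Sum: 38

38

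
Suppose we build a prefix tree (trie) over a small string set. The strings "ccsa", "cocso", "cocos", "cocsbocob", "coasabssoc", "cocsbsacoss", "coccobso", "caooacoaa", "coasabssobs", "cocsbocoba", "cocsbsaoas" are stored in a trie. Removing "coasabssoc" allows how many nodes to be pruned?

1

After clearing the end-marker at "coasabssoc", prune upward until reaching a node still needed by another word.
The suffix "c" (1 node) is used only by "coasabssoc"; the node for "coasabsso" still has the child "b", so pruning stops there.
Nodes removed: 1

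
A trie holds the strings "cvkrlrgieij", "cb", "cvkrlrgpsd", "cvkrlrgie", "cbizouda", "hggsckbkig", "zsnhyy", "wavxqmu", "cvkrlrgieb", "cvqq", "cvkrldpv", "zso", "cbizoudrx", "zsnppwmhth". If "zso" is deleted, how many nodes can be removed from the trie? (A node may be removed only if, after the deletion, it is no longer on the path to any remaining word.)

1

Walk "zso" from the leaf back toward the root, removing each node that no remaining word uses.
The suffix "o" (1 node) is used only by "zso"; the node for "zs" still has the child "n", so pruning stops there.
Nodes removed: 1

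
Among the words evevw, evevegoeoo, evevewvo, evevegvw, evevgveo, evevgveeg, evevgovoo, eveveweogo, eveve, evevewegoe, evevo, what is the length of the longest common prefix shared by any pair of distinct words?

7

Equivalently: take the maximum, over all pairs, of their longest common prefix length.
e.g. "evevewegoe" and "eveveweogo" share the prefix "evevewe" of length 7; no pair shares a longer one.
Longest shared-prefix length: 7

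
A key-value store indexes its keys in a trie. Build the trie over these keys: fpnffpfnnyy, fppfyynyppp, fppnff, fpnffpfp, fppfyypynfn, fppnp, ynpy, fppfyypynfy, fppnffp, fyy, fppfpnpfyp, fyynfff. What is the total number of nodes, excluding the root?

For each word, the new-node count is its length minus the longest prefix already in the trie:
  "fpnffpfnnyy" → 11 new (f, p, n, f, f, p, f, n, n, y, y)
  "fppfyynyppp" → prefix "fp" already present; 9 new (p, f, y, y, n, y, p, p, p)
  "fppnff" → prefix "fpp" already present; 3 new (n, f, f)
  "fpnffpfp" → prefix "fpnffpf" already present; 1 new (p)
  "fppfyypynfn" → prefix "fppfyy" already present; 5 new (p, y, n, f, n)
  "fppnp" → prefix "fppn" already present; 1 new (p)
  "ynpy" → 4 new (y, n, p, y)
  "fppfyypynfy" → prefix "fppfyypynf" already present; 1 new (y)
  "fppnffp" → prefix "fppnff" already present; 1 new (p)
  "fyy" → prefix "f" already present; 2 new (y, y)
  "fppfpnpfyp" → prefix "fppf" already present; 6 new (p, n, p, f, y, p)
  "fyynfff" → prefix "fyy" already present; 4 new (n, f, f, f)
Total nodes = 11 + 9 + 3 + 1 + 5 + 1 + 4 + 1 + 1 + 2 + 6 + 4 = 48

48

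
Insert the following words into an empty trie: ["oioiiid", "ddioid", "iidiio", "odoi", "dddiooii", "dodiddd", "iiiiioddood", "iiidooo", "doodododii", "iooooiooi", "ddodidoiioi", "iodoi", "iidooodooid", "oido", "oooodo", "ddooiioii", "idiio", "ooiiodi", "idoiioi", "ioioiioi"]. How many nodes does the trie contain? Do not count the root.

116

Trace insertions, counting only characters that open a new branch:
  "oioiiid" → 7 new (o, i, o, i, i, i, d)
  "ddioid" → 6 new (d, d, i, o, i, d)
  "iidiio" → 6 new (i, i, d, i, i, o)
  "odoi" → prefix "o" already present; 3 new (d, o, i)
  "dddiooii" → prefix "dd" already present; 6 new (d, i, o, o, i, i)
  "dodiddd" → prefix "d" already present; 6 new (o, d, i, d, d, d)
  "iiiiioddood" → prefix "ii" already present; 9 new (i, i, i, o, d, d, o, o, d)
  "iiidooo" → prefix "iii" already present; 4 new (d, o, o, o)
  "doodododii" → prefix "do" already present; 8 new (o, d, o, d, o, d, i, i)
  "iooooiooi" → prefix "i" already present; 8 new (o, o, o, o, i, o, o, i)
  "ddodidoiioi" → prefix "dd" already present; 9 new (o, d, i, d, o, i, i, o, i)
  "iodoi" → prefix "io" already present; 3 new (d, o, i)
  "iidooodooid" → prefix "iid" already present; 8 new (o, o, o, d, o, o, i, d)
  "oido" → prefix "oi" already present; 2 new (d, o)
  "oooodo" → prefix "o" already present; 5 new (o, o, o, d, o)
  "ddooiioii" → prefix "ddo" already present; 6 new (o, i, i, o, i, i)
  "idiio" → prefix "i" already present; 4 new (d, i, i, o)
  "ooiiodi" → prefix "oo" already present; 5 new (i, i, o, d, i)
  "idoiioi" → prefix "id" already present; 5 new (o, i, i, o, i)
  "ioioiioi" → prefix "io" already present; 6 new (i, o, i, i, o, i)
Total nodes = 7 + 6 + 6 + 3 + 6 + 6 + 9 + 4 + 8 + 8 + 9 + 3 + 8 + 2 + 5 + 6 + 4 + 5 + 5 + 6 = 116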